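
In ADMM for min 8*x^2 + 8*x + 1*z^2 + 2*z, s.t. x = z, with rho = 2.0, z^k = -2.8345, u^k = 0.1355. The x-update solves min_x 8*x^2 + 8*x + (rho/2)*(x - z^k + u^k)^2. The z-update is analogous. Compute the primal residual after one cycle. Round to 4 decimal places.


ADMM iteration with rho = 2.0, z^k = -2.8345, u^k = 0.1355
Step 1: x-update.
Minimize 8*x^2 + 8*x + (2.0/2)*(x + 2.8345 + 0.1355)^2
FOC: (2*8 + 2.0)*x = -8 + 2.0*(-2.8345 - 0.1355)
x^{k+1} = -0.7744
Step 2: z-update.
Minimize 1*z^2 + 2*z + (2.0/2)*(-0.7744 - z + 0.1355)^2
FOC: (2*1 + 2.0)*z = -2 + 2.0*(-0.7744 + 0.1355)
z^{k+1} = -0.8195
Step 3: u-update.
u^{k+1} = 0.1355 - 0.7744 + 0.8195 = 0.1805
Step 4: Primal residual = |-0.7744 + 0.8195| = 0.045


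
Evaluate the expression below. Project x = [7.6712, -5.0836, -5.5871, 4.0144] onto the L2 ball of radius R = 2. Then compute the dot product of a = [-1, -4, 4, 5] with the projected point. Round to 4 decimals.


Step 1: Compute ||x|| (intermediates to 6 decimals).
||x|| = sqrt(7.6712^2 + (-5.0836)^2 + (-5.5871)^2 + 4.0144^2) = 11.490056
Step 2: Project.
Since ||x|| > R, scale = R/||x|| = 2/11.490056 = 0.174064, proj(x) = scale * x
proj(x) = [1.33528, -0.884872, -0.972513, 0.698763]
Step 3: Dot product.
a^T * proj(x) = -1*1.33528 - 4*(-0.884872) + 4*(-0.972513) + 5*0.698763 = 1.808


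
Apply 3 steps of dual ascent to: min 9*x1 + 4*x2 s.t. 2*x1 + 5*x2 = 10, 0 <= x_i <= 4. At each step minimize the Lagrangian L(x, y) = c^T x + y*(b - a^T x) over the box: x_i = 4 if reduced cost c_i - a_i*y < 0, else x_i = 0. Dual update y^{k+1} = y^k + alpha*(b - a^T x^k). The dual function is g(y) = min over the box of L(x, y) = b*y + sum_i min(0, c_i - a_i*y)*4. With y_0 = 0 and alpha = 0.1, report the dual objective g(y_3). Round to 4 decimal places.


Dual ascent for LP: min 9*x1 + 4*x2, 2*x1 + 5*x2 = 10, 0 <= x_i <= 4
Step 1: y^k = 0.0, reduced costs: (9.0, 4.0)
  x^k = (0.0, 0.0), subgradient = b - a^T x = 10.0
  y^{k+1} = 0.0 + 0.1*10.0 = 1.0
Step 2: y^k = 1.0, reduced costs: (7.0, -1.0)
  x^k = (0.0, 4.0), subgradient = b - a^T x = -10.0
  y^{k+1} = 1.0 + 0.1*-10.0 = 0.0
Step 3: y^k = 0.0, reduced costs: (9.0, 4.0)
  x^k = (0.0, 0.0), subgradient = b - a^T x = 10.0
  y^{k+1} = 0.0 + 0.1*10.0 = 1.0
Dual objective at y_3 = 1.0: reduced costs (7.0, -1.0), box minimizer x = (0.0, 4.0)
g(y_3) = b*y + (c1 - a1*y)*x1 + (c2 - a2*y)*x2 = 10*1.0 + 7.0*0.0 + (-1.0)*4.0 = 10.0 + 0.0 - 4.0 = 6.0


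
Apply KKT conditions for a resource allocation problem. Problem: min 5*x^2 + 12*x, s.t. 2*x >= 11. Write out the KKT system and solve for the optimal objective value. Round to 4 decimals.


Step 1: Try lambda = 0 (constraint inactive).
x_unc = -12/(2*5) = -1.2
Check: 2*-1.2 = -2.4 < 11 -- violated!
Step 2: Constraint must be active: 2*x = 11
x* = 11/2 = 5.5
lambda = (2*5*5.5 + 12)/2 = 33.5
Step 3: Compute optimal value.
f(x*) = 5*5.5^2 + 12*5.5 = 217.25


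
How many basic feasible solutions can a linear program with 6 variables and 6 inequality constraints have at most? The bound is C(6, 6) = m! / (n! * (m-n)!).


Each vertex corresponds to some choice of n active constraints out of m, so the number of vertices is at most C(m, n) = m! / (n!(m-n)!).
m = 6, n = 6
Numerator: 6 * 5 * 4 * 3 * 2 * 1
Denominator: 6! = 720
C(6, 6) = 1


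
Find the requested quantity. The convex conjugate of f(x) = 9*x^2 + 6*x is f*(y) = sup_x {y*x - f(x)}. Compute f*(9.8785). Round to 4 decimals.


f*(y) = sup_x {y*x - a*x^2 - b*x} = sup_x {(y-b)*x - a*x^2}
FOC: (y - b) - 2a*x = 0 => x* = (y - b)/(2a)
x* = (9.8785 - 6)/(2*9) = 0.2155
f*(9.8785) = (y-b)^2/(4a) = (9.8785 - 6)^2/(4*9)
= 15.0428/36 = 0.4179


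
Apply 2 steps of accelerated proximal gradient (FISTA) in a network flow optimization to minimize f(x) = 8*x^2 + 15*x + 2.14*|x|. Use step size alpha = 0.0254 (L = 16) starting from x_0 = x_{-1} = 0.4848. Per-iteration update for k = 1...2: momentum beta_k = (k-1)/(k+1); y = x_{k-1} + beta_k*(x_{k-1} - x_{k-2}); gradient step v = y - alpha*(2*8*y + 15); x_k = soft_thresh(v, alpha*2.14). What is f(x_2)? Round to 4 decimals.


FISTA on f(x) = 8*x^2 + 15*x + 2.14*|x|
L = 16, alpha = 0.0254
Iteration 1: beta = 0.0, y = 0.4848 + 0.0*(0.4848 - 0.4848) = 0.4848
  grad(y) = 22.7568, v = y - alpha*grad = -0.0932
  prox(v) = soft_thresh(-0.0932, 0.0544) = -0.0389
Iteration 2: beta = 0.3333, y = -0.0389 + 0.3333*(-0.0389 - 0.4848) = -0.2134
  grad(y) = 11.5852, v = y - alpha*grad = -0.5077
  prox(v) = soft_thresh(-0.5077, 0.0544) = -0.4533
f(x_2) = 8*(-0.4533)^2 + 15*(-0.4533) + 2.14*|-0.4533| = -4.1858


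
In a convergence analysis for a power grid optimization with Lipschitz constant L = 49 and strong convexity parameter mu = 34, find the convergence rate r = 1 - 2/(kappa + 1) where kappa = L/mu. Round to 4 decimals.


Step 1: Compute the condition number.
kappa = L/mu = 49/34 = 1.4412
Step 2: Compute the convergence rate.
r = 1 - 2/(kappa + 1) = 1 - 2*mu/(L + mu) = (L - mu)/(L + mu) = 15/83 = 0.1807


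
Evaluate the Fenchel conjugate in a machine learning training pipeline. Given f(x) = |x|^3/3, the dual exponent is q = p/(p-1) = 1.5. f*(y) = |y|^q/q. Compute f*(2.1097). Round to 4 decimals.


The conjugate exponent q satisfies 1/p + 1/q = 1.
p = 3, so q = 3/(3 - 1) = 1.5
|y|^q = 2.1097^1.5 = 3.0643
f*(2.1097) = 3.0643 / 1.5 = 2.0429


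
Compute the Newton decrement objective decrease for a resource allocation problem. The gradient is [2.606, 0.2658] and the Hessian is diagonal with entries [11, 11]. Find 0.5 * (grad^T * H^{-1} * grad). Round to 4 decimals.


Step 1: H is diagonal, so H^(-1) * g = [0.2369, 0.0242].
Step 2: g^T H^(-1) g = sum_i g_i^2 / H_ii
  = (2.606)^2/11 + (0.2658)^2/11
  = 0.6174 + 0.0064 = 0.6238
Step 3: Objective decrease = 0.5 * g^T H^(-1) g = 0.3119


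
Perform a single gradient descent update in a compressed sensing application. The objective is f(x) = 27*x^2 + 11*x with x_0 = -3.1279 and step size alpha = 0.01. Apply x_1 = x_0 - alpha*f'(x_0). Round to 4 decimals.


We compute the gradient at x_0 and apply the update.
f'(x) = 54*x + 11
f'(-3.1279) = 54*-3.1279 + 11 = -157.9066
x_1 = -3.1279 - 0.01*-157.9066 = -1.5488


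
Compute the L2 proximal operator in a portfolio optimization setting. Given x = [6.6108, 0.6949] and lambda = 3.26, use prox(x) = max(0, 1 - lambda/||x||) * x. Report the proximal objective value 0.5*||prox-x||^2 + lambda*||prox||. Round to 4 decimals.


Step 1: Compute ||x||.
||x|| = 6.6472
Step 2: Compute scaling factor.
scale = max(0, 1 - 3.26/6.6472) = 0.5096
Step 3: prox(x) = [3.3687, 0.3541]
||prox(x)|| = 3.3872
Step 4: Proximal objective.
0.5*||prox-x||^2 = 5.3138
lambda*||prox|| = 11.0423
Total = 16.3561


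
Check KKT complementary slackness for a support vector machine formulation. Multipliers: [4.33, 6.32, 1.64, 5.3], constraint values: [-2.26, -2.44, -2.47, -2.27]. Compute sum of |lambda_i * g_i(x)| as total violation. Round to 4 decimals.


KKT complementary slackness check:
lambda_1 * g_1 = 4.33 * -2.26 = -9.7858
lambda_2 * g_2 = 6.32 * -2.44 = -15.4208
lambda_3 * g_3 = 1.64 * -2.47 = -4.0508
lambda_4 * g_4 = 5.3 * -2.27 = -12.031
Total violation = 9.7858 + 15.4208 + 4.0508 + 12.031 = 41.2884


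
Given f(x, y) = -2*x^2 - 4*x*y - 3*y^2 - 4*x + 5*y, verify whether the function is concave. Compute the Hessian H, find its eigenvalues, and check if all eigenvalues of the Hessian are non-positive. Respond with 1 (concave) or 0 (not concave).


The Hessian of f(x,y) = -2*x^2 - 4*x*y - 3*y^2 - 4*x + 5*y is:
H = [[-4, -4], [-4, -6]]
Trace = -4 - 6 = -10
Determinant = -4*-6 - (-4)^2 = 8
Discriminant = (-10)^2 - 4*8 = 68.0
Eigenvalues: lambda_1 = -9.1231, lambda_2 = -0.8769
The function is concave.

1


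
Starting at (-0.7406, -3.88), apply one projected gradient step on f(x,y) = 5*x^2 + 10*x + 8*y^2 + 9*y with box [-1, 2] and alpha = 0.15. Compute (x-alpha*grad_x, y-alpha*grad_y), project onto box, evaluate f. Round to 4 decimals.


Step 1: Compute gradient at (-0.7406, -3.88).
grad_x = 2*5*-0.7406 + 10 = 2.594
grad_y = 2*8*-3.88 + 9 = -53.08
Step 2: Gradient step.
x_raw = -0.7406 - 0.15*2.594 = -1.1297
y_raw = -3.88 - 0.15*-53.08 = 4.082
Step 3: Project onto [-1, 2].
x_proj = clip(-1.1297) = -1.0
y_proj = clip(4.082) = 2.0
Step 4: Evaluate f.
f(-1.0, 2.0) = 45.0


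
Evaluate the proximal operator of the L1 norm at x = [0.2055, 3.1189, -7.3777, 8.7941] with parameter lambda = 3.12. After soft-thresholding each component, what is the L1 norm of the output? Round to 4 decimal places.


Soft-thresholding with lambda = 3.12:
prox(0.2055) = sign(0.2055)*max(|0.2055| - 3.12, 0) = 0.0
prox(3.1189) = sign(3.1189)*max(|3.1189| - 3.12, 0) = 0.0
prox(-7.3777) = sign(-7.3777)*max(|-7.3777| - 3.12, 0) = -4.2577
prox(8.7941) = sign(8.7941)*max(|8.7941| - 3.12, 0) = 5.6741
prox(x) = [0.0, 0.0, -4.2577, 5.6741]
||prox(x)||_1 = 0.0 + 0.0 + 4.2577 + 5.6741 = 9.9318


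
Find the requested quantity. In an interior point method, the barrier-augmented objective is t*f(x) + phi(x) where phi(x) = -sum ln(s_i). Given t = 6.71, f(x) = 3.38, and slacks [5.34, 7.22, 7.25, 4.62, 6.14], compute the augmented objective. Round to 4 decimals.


Step 1: Compute log-barrier.
ln values: [1.6752, 1.9769, 1.981, 1.5304, 1.8148]
phi = -(1.6752 + 1.9769 + 1.981 + 1.5304 + 1.8148) = -8.9783
Step 2: Compute augmented objective.
t*f(x) = 6.71*3.38 = 22.6798
Total = 22.6798 - 8.9783 = 13.7015


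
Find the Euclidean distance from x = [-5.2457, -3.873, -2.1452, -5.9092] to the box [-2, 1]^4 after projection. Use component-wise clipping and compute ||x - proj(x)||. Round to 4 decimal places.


Project each component onto [-2, 1].
clip(-5.2457) = -2.0, clip(-3.873) = -2.0, clip(-2.1452) = -2.0, clip(-5.9092) = -2.0
Projection = [-2.0, -2.0, -2.0, -2.0]
Squared diffs: [10.5346, 3.5081, 0.0211, 15.2818]
Distance = sqrt(29.3456) = 5.4172


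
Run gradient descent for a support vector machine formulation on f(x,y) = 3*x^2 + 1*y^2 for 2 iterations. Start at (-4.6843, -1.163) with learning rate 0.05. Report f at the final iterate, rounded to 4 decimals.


Gradient descent on f(x,y) = 3*x^2 + 1*y^2.
Starting point: (-4.6843, -1.163), alpha = 0.05
Step 1: grad_x = 2*3*-4.6843 = -28.1058, grad_y = 2*1*-1.163 = -2.326
  x_1 = -4.6843 - 0.05*-28.1058 = -3.279
  y_1 = -1.163 - 0.05*-2.326 = -1.0467
Step 2: grad_x = 2*3*-3.279 = -19.6741, grad_y = 2*1*-1.0467 = -2.0934
  x_2 = -3.279 - 0.05*-19.6741 = -2.2953
  y_2 = -1.0467 - 0.05*-2.0934 = -0.942
f(-2.2953, -0.942) = 3*(-2.2953)^2 + 1*(-0.942)^2 = 16.6927


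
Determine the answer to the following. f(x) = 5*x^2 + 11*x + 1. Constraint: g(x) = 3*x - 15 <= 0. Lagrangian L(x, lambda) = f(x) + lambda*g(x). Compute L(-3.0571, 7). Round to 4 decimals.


Step 1: Evaluate f(x).
f(-3.0571) = 5*(-3.0571)^2 + 11*(-3.0571) + 1 = 14.1012
Step 2: Evaluate g(x).
g(-3.0571) = 3*-3.0571 - 15 = -24.1713
Step 3: Compute Lagrangian.
L = 14.1012 + 7*-24.1713 = -155.0979


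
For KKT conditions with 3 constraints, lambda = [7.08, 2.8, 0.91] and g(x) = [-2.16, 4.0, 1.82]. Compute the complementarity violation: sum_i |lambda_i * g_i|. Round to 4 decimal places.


KKT complementary slackness check:
lambda_1 * g_1 = 7.08 * -2.16 = -15.2928
lambda_2 * g_2 = 2.8 * 4.0 = 11.2
lambda_3 * g_3 = 0.91 * 1.82 = 1.6562
Total violation = 15.2928 + 11.2 + 1.6562 = 28.149


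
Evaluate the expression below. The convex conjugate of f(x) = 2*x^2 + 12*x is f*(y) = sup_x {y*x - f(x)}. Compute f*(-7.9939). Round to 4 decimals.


f*(y) = sup_x {y*x - a*x^2 - b*x} = sup_x {(y-b)*x - a*x^2}
FOC: (y - b) - 2a*x = 0 => x* = (y - b)/(2a)
x* = (-7.9939 - 12)/(2*2) = -4.9985
f*(-7.9939) = (y-b)^2/(4a) = (-7.9939 - 12)^2/(4*2)
= 399.756/8 = 49.9695


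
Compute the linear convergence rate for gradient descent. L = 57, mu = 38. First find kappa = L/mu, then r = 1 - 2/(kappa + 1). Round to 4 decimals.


Step 1: Compute the condition number.
kappa = L/mu = 57/38 = 1.5
Step 2: Compute the convergence rate.
r = 1 - 2/(kappa + 1) = 1 - 2*mu/(L + mu) = (L - mu)/(L + mu) = 19/95 = 0.2


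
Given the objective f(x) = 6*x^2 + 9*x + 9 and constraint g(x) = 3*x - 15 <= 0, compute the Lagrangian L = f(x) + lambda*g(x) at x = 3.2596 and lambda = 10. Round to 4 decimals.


Step 1: Evaluate f(x).
f(3.2596) = 6*3.2596^2 + 9*3.2596 + 9 = 102.0864
Step 2: Evaluate g(x).
g(3.2596) = 3*3.2596 - 15 = -5.2212
Step 3: Compute Lagrangian.
L = 102.0864 + 10*-5.2212 = 49.8744


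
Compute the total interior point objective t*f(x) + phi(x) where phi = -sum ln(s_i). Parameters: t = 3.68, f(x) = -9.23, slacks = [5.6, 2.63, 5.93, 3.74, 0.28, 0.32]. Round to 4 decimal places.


Step 1: Compute log-barrier.
ln values: [1.7228, 0.967, 1.78, 1.3191, -1.273, -1.1394]
phi = -(1.7228 + 0.967 + 1.78 + 1.3191 - 1.273 - 1.1394) = -3.3765
Step 2: Compute augmented objective.
t*f(x) = 3.68*-9.23 = -33.9664
Total = -33.9664 - 3.3765 = -37.3429


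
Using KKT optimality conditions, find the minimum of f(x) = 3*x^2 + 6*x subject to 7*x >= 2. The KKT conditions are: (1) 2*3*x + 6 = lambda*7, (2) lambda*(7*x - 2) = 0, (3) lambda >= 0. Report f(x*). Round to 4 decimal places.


Step 1: Try lambda = 0 (constraint inactive).
x_unc = -6/(2*3) = -1.0
Check: 7*-1.0 = -7.0 < 2 -- violated!
Step 2: Constraint must be active: 7*x = 2
x* = 2/7 = 0.2857 (rounded; the exact value 2/7 is used below)
lambda = (2*3*(2/7) + 6)/7 = 1.102
Step 3: Compute optimal value.
f(x*) = 3*(2/7)^2 + 6*(2/7) = 1.9592


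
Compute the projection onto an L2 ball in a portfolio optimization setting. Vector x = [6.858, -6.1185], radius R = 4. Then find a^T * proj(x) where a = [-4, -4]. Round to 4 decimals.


Step 1: Compute ||x|| (intermediates to 6 decimals).
||x|| = sqrt(6.858^2 + (-6.1185)^2) = 9.190659
Step 2: Project.
Since ||x|| > R, scale = R/||x|| = 4/9.190659 = 0.435225, proj(x) = scale * x
proj(x) = [2.984773, -2.662924]
Step 3: Dot product.
a^T * proj(x) = -4*2.984773 - 4*(-2.662924) = -1.2874


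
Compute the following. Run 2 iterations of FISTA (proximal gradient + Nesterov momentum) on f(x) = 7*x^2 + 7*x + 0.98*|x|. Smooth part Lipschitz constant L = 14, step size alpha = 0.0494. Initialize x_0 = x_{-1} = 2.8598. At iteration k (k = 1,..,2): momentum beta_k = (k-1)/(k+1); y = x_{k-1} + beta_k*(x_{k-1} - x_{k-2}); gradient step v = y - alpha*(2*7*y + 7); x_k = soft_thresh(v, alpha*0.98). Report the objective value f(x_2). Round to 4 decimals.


FISTA on f(x) = 7*x^2 + 7*x + 0.98*|x|
L = 14, alpha = 0.0494
Iteration 1: beta = 0.0, y = 2.8598 + 0.0*(2.8598 - 2.8598) = 2.8598
  grad(y) = 47.0372, v = y - alpha*grad = 0.5362
  prox(v) = soft_thresh(0.5362, 0.0484) = 0.4878
Iteration 2: beta = 0.3333, y = 0.4878 + 0.3333*(0.4878 - 2.8598) = -0.3029
  grad(y) = 2.7589, v = y - alpha*grad = -0.4392
  prox(v) = soft_thresh(-0.4392, 0.0484) = -0.3908
f(x_2) = 7*(-0.3908)^2 + 7*(-0.3908) + 0.98*|-0.3908| = -1.2836


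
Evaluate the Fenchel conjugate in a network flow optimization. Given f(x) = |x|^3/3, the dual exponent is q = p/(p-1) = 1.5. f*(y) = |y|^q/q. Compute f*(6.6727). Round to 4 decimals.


The conjugate exponent q satisfies 1/p + 1/q = 1.
p = 3, so q = 3/(3 - 1) = 1.5
|y|^q = 6.6727^1.5 = 17.2366
f*(6.6727) = 17.2366 / 1.5 = 11.4911


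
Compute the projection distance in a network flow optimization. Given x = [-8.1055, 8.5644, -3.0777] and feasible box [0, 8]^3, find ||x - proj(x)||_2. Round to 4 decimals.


Project each component onto [0, 8].
clip(-8.1055) = 0.0, clip(8.5644) = 8.0, clip(-3.0777) = 0.0
Projection = [0.0, 8.0, 0.0]
Squared diffs: [65.6991, 0.3185, 9.4722]
Distance = sqrt(75.4898) = 8.6885


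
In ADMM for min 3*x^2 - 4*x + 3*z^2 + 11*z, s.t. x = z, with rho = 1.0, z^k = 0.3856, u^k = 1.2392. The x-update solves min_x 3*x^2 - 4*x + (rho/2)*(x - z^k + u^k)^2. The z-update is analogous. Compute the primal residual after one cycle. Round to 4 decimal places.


ADMM iteration with rho = 1.0, z^k = 0.3856, u^k = 1.2392
Step 1: x-update.
Minimize 3*x^2 - 4*x + (1.0/2)*(x - 0.3856 + 1.2392)^2
FOC: (2*3 + 1.0)*x = 4 + 1.0*(0.3856 - 1.2392)
x^{k+1} = 0.4495
Step 2: z-update.
Minimize 3*z^2 + 11*z + (1.0/2)*(0.4495 - z + 1.2392)^2
FOC: (2*3 + 1.0)*z = -11 + 1.0*(0.4495 + 1.2392)
z^{k+1} = -1.3302
Step 3: u-update.
u^{k+1} = 1.2392 + 0.4495 + 1.3302 = 3.0189
Step 4: Primal residual = |0.4495 + 1.3302| = 1.7797


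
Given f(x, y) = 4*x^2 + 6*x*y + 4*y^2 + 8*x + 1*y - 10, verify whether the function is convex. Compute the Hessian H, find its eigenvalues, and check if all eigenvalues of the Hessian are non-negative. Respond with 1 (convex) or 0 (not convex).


The Hessian of f(x,y) = 4*x^2 + 6*x*y + 4*y^2 + 8*x + 1*y - 10 is:
H = [[8, 6], [6, 8]]
Trace = 8 + 8 = 16
Determinant = 8*8 - (6)^2 = 28
Discriminant = (16)^2 - 4*28 = 144.0
Eigenvalues: lambda_1 = 2.0, lambda_2 = 14.0
The function is convex.

1


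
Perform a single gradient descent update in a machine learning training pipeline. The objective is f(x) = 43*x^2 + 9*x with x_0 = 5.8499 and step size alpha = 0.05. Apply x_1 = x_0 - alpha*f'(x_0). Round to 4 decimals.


We compute the gradient at x_0 and apply the update.
f'(x) = 86*x + 9
f'(5.8499) = 86*5.8499 + 9 = 512.0914
x_1 = 5.8499 - 0.05*512.0914 = -19.7547


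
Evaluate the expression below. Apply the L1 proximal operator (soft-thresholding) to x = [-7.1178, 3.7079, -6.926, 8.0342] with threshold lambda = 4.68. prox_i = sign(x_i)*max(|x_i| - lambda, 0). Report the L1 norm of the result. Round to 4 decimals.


Soft-thresholding with lambda = 4.68:
prox(-7.1178) = sign(-7.1178)*max(|-7.1178| - 4.68, 0) = -2.4378
prox(3.7079) = sign(3.7079)*max(|3.7079| - 4.68, 0) = 0.0
prox(-6.926) = sign(-6.926)*max(|-6.926| - 4.68, 0) = -2.246
prox(8.0342) = sign(8.0342)*max(|8.0342| - 4.68, 0) = 3.3542
prox(x) = [-2.4378, 0.0, -2.246, 3.3542]
||prox(x)||_1 = 2.4378 + 0.0 + 2.246 + 3.3542 = 8.038


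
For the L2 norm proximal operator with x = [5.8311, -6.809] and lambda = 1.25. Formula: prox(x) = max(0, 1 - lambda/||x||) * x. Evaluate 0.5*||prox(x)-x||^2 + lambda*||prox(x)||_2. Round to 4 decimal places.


Step 1: Compute ||x||.
||x|| = 8.9646
Step 2: Compute scaling factor.
scale = max(0, 1 - 1.25/8.9646) = 0.8606
Step 3: prox(x) = [5.018, -5.8596]
||prox(x)|| = 7.7146
Step 4: Proximal objective.
0.5*||prox-x||^2 = 0.7813
lambda*||prox|| = 9.6433
Total = 10.4245


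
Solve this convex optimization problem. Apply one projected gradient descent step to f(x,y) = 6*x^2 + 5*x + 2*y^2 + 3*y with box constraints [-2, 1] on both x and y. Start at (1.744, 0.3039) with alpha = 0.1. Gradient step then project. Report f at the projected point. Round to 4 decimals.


Step 1: Compute gradient at (1.744, 0.3039).
grad_x = 2*6*1.744 + 5 = 25.928
grad_y = 2*2*0.3039 + 3 = 4.2156
Step 2: Gradient step.
x_raw = 1.744 - 0.1*25.928 = -0.8488
y_raw = 0.3039 - 0.1*4.2156 = -0.1177
Step 3: Project onto [-2, 1].
x_proj = clip(-0.8488) = -0.8488
y_proj = clip(-0.1177) = -0.1177
Step 4: Evaluate f.
f(-0.8488, -0.1177) = -0.2465


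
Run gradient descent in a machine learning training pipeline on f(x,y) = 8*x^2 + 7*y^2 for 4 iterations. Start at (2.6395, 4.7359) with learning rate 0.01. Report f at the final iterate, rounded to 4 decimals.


Gradient descent on f(x,y) = 8*x^2 + 7*y^2.
Starting point: (2.6395, 4.7359), alpha = 0.01
Step 1: grad_x = 2*8*2.6395 = 42.232, grad_y = 2*7*4.7359 = 66.3026
  x_1 = 2.6395 - 0.01*42.232 = 2.2172
  y_1 = 4.7359 - 0.01*66.3026 = 4.0729
Step 2: grad_x = 2*8*2.2172 = 35.4749, grad_y = 2*7*4.0729 = 57.0202
  x_2 = 2.2172 - 0.01*35.4749 = 1.8624
  y_2 = 4.0729 - 0.01*57.0202 = 3.5027
Step 3: grad_x = 2*8*1.8624 = 29.7989, grad_y = 2*7*3.5027 = 49.0374
  x_3 = 1.8624 - 0.01*29.7989 = 1.5644
  y_3 = 3.5027 - 0.01*49.0374 = 3.0123
Step 4: grad_x = 2*8*1.5644 = 25.0311, grad_y = 2*7*3.0123 = 42.1722
  x_4 = 1.5644 - 0.01*25.0311 = 1.3141
  y_4 = 3.0123 - 0.01*42.1722 = 2.5906
f(1.3141, 2.5906) = 8*1.3141^2 + 7*2.5906^2 = 60.7931


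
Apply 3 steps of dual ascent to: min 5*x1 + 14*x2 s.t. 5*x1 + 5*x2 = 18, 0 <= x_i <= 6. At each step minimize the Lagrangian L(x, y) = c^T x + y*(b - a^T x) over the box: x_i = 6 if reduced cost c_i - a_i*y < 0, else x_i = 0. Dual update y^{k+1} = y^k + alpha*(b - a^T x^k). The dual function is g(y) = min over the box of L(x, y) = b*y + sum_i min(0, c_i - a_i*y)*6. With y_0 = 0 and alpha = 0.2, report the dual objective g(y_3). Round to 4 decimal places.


Dual ascent for LP: min 5*x1 + 14*x2, 5*x1 + 5*x2 = 18, 0 <= x_i <= 6
Step 1: y^k = 0.0, reduced costs: (5.0, 14.0)
  x^k = (0.0, 0.0), subgradient = b - a^T x = 18.0
  y^{k+1} = 0.0 + 0.2*18.0 = 3.6
Step 2: y^k = 3.6, reduced costs: (-13.0, -4.0)
  x^k = (6.0, 6.0), subgradient = b - a^T x = -42.0
  y^{k+1} = 3.6 + 0.2*-42.0 = -4.8
Step 3: y^k = -4.8, reduced costs: (29.0, 38.0)
  x^k = (0.0, 0.0), subgradient = b - a^T x = 18.0
  y^{k+1} = -4.8 + 0.2*18.0 = -1.2
Dual objective at y_3 = -1.2: reduced costs (11.0, 20.0), box minimizer x = (0.0, 0.0)
g(y_3) = b*y + (c1 - a1*y)*x1 + (c2 - a2*y)*x2 = 18*(-1.2) + 11.0*0.0 + 20.0*0.0 = -21.6 + 0.0 + 0.0 = -21.6


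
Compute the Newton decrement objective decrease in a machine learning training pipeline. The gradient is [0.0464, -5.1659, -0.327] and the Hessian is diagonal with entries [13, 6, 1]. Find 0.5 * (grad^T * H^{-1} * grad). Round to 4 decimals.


Step 1: H is diagonal, so H^(-1) * g = [0.0036, -0.861, -0.327].
Step 2: g^T H^(-1) g = sum_i g_i^2 / H_ii
  = (0.0464)^2/13 + (-5.1659)^2/6 + (-0.327)^2/1
  = 0.0002 + 4.4478 + 0.1069 = 4.5548
Step 3: Objective decrease = 0.5 * g^T H^(-1) g = 2.2774


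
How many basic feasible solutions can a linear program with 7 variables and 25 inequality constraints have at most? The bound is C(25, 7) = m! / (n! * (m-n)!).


Each vertex corresponds to some choice of n active constraints out of m, so the number of vertices is at most C(m, n) = m! / (n!(m-n)!).
m = 25, n = 7
Numerator: 25 * 24 * 23 * 22 * 21 * 20 * 19
Denominator: 7! = 5040
C(25, 7) = 480700


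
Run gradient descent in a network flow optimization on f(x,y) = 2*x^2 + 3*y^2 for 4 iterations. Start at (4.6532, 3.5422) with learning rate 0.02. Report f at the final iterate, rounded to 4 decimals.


Gradient descent on f(x,y) = 2*x^2 + 3*y^2.
Starting point: (4.6532, 3.5422), alpha = 0.02
Step 1: grad_x = 2*2*4.6532 = 18.6128, grad_y = 2*3*3.5422 = 21.2532
  x_1 = 4.6532 - 0.02*18.6128 = 4.2809
  y_1 = 3.5422 - 0.02*21.2532 = 3.1171
Step 2: grad_x = 2*2*4.2809 = 17.1238, grad_y = 2*3*3.1171 = 18.7028
  x_2 = 4.2809 - 0.02*17.1238 = 3.9385
  y_2 = 3.1171 - 0.02*18.7028 = 2.7431
Step 3: grad_x = 2*2*3.9385 = 15.7539, grad_y = 2*3*2.7431 = 16.4585
  x_3 = 3.9385 - 0.02*15.7539 = 3.6234
  y_3 = 2.7431 - 0.02*16.4585 = 2.4139
Step 4: grad_x = 2*2*3.6234 = 14.4936, grad_y = 2*3*2.4139 = 14.4835
  x_4 = 3.6234 - 0.02*14.4936 = 3.3335
  y_4 = 2.4139 - 0.02*14.4835 = 2.1242
f(3.3335, 2.1242) = 2*3.3335^2 + 3*2.1242^2 = 35.7619


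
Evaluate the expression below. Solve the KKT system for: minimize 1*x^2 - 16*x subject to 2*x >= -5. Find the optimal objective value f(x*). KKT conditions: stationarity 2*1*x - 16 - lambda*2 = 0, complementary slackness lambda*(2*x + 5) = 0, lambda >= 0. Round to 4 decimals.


Step 1: Try lambda = 0 (constraint inactive).
Stationarity: 2*1*x - 16 = 0
x* = 16/(2*1) = 8.0
Check constraint: 2*8.0 = 16.0 >= -5 -- satisfied.
Step 2: Compute optimal value.
f(x*) = 1*8.0^2 - 16*8.0 = -64.0


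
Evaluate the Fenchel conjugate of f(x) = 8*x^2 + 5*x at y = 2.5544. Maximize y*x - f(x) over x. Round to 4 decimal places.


f*(y) = sup_x {y*x - a*x^2 - b*x} = sup_x {(y-b)*x - a*x^2}
FOC: (y - b) - 2a*x = 0 => x* = (y - b)/(2a)
x* = (2.5544 - 5)/(2*8) = -0.1529
f*(2.5544) = (y-b)^2/(4a) = (2.5544 - 5)^2/(4*8)
= 5.981/32 = 0.1869


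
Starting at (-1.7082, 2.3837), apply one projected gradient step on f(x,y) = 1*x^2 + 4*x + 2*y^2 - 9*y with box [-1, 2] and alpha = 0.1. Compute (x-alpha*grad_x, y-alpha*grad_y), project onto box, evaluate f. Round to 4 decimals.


Step 1: Compute gradient at (-1.7082, 2.3837).
grad_x = 2*1*-1.7082 + 4 = 0.5836
grad_y = 2*2*2.3837 - 9 = 0.5348
Step 2: Gradient step.
x_raw = -1.7082 - 0.1*0.5836 = -1.7666
y_raw = 2.3837 - 0.1*0.5348 = 2.3302
Step 3: Project onto [-1, 2].
x_proj = clip(-1.7666) = -1.0
y_proj = clip(2.3302) = 2.0
Step 4: Evaluate f.
f(-1.0, 2.0) = -13.0


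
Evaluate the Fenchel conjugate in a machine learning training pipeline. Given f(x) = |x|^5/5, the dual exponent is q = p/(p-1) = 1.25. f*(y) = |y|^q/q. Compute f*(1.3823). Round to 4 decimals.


The conjugate exponent q satisfies 1/p + 1/q = 1.
p = 5, so q = 5/(5 - 1) = 1.25
|y|^q = 1.3823^1.25 = 1.4988
f*(1.3823) = 1.4988 / 1.25 = 1.1991


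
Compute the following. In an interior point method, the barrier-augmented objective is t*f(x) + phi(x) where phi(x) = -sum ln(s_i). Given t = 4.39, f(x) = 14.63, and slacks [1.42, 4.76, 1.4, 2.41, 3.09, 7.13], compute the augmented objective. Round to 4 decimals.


Step 1: Compute log-barrier.
ln values: [0.3507, 1.5602, 0.3365, 0.8796, 1.1282, 1.9643]
phi = -(0.3507 + 1.5602 + 0.3365 + 0.8796 + 1.1282 + 1.9643) = -6.2195
Step 2: Compute augmented objective.
t*f(x) = 4.39*14.63 = 64.2257
Total = 64.2257 - 6.2195 = 58.0062


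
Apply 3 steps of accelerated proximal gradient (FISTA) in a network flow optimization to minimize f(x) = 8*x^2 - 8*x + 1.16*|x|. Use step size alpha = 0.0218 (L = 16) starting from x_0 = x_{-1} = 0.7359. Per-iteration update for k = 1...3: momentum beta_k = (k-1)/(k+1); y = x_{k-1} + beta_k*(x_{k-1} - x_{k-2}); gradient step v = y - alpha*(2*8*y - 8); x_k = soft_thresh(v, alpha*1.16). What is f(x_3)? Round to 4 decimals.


FISTA on f(x) = 8*x^2 - 8*x + 1.16*|x|
L = 16, alpha = 0.0218
Iteration 1: beta = 0.0, y = 0.7359 + 0.0*(0.7359 - 0.7359) = 0.7359
  grad(y) = 3.7744, v = y - alpha*grad = 0.6536
  prox(v) = soft_thresh(0.6536, 0.0253) = 0.6283
Iteration 2: beta = 0.3333, y = 0.6283 + 0.3333*(0.6283 - 0.7359) = 0.5925
  grad(y) = 1.4796, v = y - alpha*grad = 0.5602
  prox(v) = soft_thresh(0.5602, 0.0253) = 0.5349
Iteration 3: beta = 0.5, y = 0.5349 + 0.5*(0.5349 - 0.6283) = 0.4882
  grad(y) = -0.1883, v = y - alpha*grad = 0.4923
  prox(v) = soft_thresh(0.4923, 0.0253) = 0.467
f(x_3) = 8*0.467^2 - 8*0.467 + 1.16*|0.467| = -1.4495


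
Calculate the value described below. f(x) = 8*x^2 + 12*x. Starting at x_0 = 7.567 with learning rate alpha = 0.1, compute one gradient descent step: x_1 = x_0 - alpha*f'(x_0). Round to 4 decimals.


We compute the gradient at x_0 and apply the update.
f'(x) = 16*x + 12
f'(7.567) = 16*7.567 + 12 = 133.072
x_1 = 7.567 - 0.1*133.072 = -5.7402


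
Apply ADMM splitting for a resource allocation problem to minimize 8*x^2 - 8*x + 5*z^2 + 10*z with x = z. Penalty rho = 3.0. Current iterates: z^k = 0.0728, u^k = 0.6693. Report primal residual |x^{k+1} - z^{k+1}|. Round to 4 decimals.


ADMM iteration with rho = 3.0, z^k = 0.0728, u^k = 0.6693
Step 1: x-update.
Minimize 8*x^2 - 8*x + (3.0/2)*(x - 0.0728 + 0.6693)^2
FOC: (2*8 + 3.0)*x = 8 + 3.0*(0.0728 - 0.6693)
x^{k+1} = 0.3269
Step 2: z-update.
Minimize 5*z^2 + 10*z + (3.0/2)*(0.3269 - z + 0.6693)^2
FOC: (2*5 + 3.0)*z = -10 + 3.0*(0.3269 + 0.6693)
z^{k+1} = -0.5393
Step 3: u-update.
u^{k+1} = 0.6693 + 0.3269 + 0.5393 = 1.5355
Step 4: Primal residual = |0.3269 + 0.5393| = 0.8662


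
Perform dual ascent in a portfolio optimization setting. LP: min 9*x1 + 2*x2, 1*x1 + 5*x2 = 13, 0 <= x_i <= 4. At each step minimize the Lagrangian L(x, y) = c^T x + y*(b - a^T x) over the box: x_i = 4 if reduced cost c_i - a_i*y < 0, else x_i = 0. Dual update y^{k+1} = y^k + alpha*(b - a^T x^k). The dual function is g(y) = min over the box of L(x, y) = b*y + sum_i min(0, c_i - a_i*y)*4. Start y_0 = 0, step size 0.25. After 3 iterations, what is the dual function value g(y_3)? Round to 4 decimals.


Dual ascent for LP: min 9*x1 + 2*x2, 1*x1 + 5*x2 = 13, 0 <= x_i <= 4
Step 1: y^k = 0.0, reduced costs: (9.0, 2.0)
  x^k = (0.0, 0.0), subgradient = b - a^T x = 13.0
  y^{k+1} = 0.0 + 0.25*13.0 = 3.25
Step 2: y^k = 3.25, reduced costs: (5.75, -14.25)
  x^k = (0.0, 4.0), subgradient = b - a^T x = -7.0
  y^{k+1} = 3.25 + 0.25*-7.0 = 1.5
Step 3: y^k = 1.5, reduced costs: (7.5, -5.5)
  x^k = (0.0, 4.0), subgradient = b - a^T x = -7.0
  y^{k+1} = 1.5 + 0.25*-7.0 = -0.25
Dual objective at y_3 = -0.25: reduced costs (9.25, 3.25), box minimizer x = (0.0, 0.0)
g(y_3) = b*y + (c1 - a1*y)*x1 + (c2 - a2*y)*x2 = 13*(-0.25) + 9.25*0.0 + 3.25*0.0 = -3.25 + 0.0 + 0.0 = -3.25


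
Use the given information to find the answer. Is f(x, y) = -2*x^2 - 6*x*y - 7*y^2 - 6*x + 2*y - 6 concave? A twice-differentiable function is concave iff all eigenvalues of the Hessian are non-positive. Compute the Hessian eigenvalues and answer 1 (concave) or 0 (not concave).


The Hessian of f(x,y) = -2*x^2 - 6*x*y - 7*y^2 - 6*x + 2*y - 6 is:
H = [[-4, -6], [-6, -14]]
Trace = -4 - 14 = -18
Determinant = -4*-14 - (-6)^2 = 20
Discriminant = (-18)^2 - 4*20 = 244.0
Eigenvalues: lambda_1 = -16.8102, lambda_2 = -1.1898
The function is concave.

1


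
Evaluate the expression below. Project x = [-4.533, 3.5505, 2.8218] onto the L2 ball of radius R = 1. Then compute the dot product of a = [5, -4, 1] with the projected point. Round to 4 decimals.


Step 1: Compute ||x|| (intermediates to 6 decimals).
||x|| = sqrt((-4.533)^2 + 3.5505^2 + 2.8218^2) = 6.41223
Step 2: Project.
Since ||x|| > R, scale = R/||x|| = 1/6.41223 = 0.155952, proj(x) = scale * x
proj(x) = [-0.70693, 0.553708, 0.440065]
Step 3: Dot product.
a^T * proj(x) = 5*(-0.70693) - 4*0.553708 + 1*0.440065 = -5.3094


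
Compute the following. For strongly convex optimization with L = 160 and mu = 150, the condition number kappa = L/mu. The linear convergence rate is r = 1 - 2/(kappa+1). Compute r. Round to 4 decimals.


Step 1: Compute the condition number.
kappa = L/mu = 160/150 = 1.0667
Step 2: Compute the convergence rate.
r = 1 - 2/(kappa + 1) = 1 - 2*mu/(L + mu) = (L - mu)/(L + mu) = 10/310 = 0.0323


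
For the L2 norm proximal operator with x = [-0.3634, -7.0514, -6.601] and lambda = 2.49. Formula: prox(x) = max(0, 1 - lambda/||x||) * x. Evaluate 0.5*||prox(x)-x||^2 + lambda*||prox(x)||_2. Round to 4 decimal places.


Step 1: Compute ||x||.
||x|| = 9.6658
Step 2: Compute scaling factor.
scale = max(0, 1 - 2.49/9.6658) = 0.7424
Step 3: prox(x) = [-0.2698, -5.2349, -4.9005]
||prox(x)|| = 7.1758
Step 4: Proximal objective.
0.5*||prox-x||^2 = 3.1001
lambda*||prox|| = 17.8677
Total = 20.9678


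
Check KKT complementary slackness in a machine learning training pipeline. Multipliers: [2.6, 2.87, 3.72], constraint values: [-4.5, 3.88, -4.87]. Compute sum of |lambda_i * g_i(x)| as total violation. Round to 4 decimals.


KKT complementary slackness check:
lambda_1 * g_1 = 2.6 * -4.5 = -11.7
lambda_2 * g_2 = 2.87 * 3.88 = 11.1356
lambda_3 * g_3 = 3.72 * -4.87 = -18.1164
Total violation = 11.7 + 11.1356 + 18.1164 = 40.952


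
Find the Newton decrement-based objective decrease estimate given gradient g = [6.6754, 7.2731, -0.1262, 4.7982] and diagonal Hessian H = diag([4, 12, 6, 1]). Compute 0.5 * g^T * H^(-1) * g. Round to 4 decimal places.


Step 1: H is diagonal, so H^(-1) * g = [1.6689, 0.6061, -0.021, 4.7982].
Step 2: g^T H^(-1) g = sum_i g_i^2 / H_ii
  = (6.6754)^2/4 + (7.2731)^2/12 + (-0.1262)^2/6 + (4.7982)^2/1
  = 11.1402 + 4.4082 + 0.0027 + 23.0227 = 38.5738
Step 3: Objective decrease = 0.5 * g^T H^(-1) g = 19.2869


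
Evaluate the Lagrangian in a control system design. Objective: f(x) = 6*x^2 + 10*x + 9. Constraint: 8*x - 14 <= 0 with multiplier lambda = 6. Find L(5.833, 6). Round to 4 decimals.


Step 1: Evaluate f(x).
f(5.833) = 6*5.833^2 + 10*5.833 + 9 = 271.4733
Step 2: Evaluate g(x).
g(5.833) = 8*5.833 - 14 = 32.664
Step 3: Compute Lagrangian.
L = 271.4733 + 6*32.664 = 467.4573


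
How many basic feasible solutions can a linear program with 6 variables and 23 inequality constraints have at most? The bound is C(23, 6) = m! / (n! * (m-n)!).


Each vertex corresponds to some choice of n active constraints out of m, so the number of vertices is at most C(m, n) = m! / (n!(m-n)!).
m = 23, n = 6
Numerator: 23 * 22 * 21 * 20 * 19 * 18
Denominator: 6! = 720
C(23, 6) = 100947


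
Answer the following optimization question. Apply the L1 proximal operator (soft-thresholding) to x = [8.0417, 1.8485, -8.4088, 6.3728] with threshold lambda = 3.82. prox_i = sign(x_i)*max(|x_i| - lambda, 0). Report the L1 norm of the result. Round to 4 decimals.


Soft-thresholding with lambda = 3.82:
prox(8.0417) = sign(8.0417)*max(|8.0417| - 3.82, 0) = 4.2217
prox(1.8485) = sign(1.8485)*max(|1.8485| - 3.82, 0) = 0.0
prox(-8.4088) = sign(-8.4088)*max(|-8.4088| - 3.82, 0) = -4.5888
prox(6.3728) = sign(6.3728)*max(|6.3728| - 3.82, 0) = 2.5528
prox(x) = [4.2217, 0.0, -4.5888, 2.5528]
||prox(x)||_1 = 4.2217 + 0.0 + 4.5888 + 2.5528 = 11.3633


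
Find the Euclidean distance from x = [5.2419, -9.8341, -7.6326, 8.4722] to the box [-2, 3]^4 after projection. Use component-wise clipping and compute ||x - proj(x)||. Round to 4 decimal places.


Project each component onto [-2, 3].
clip(5.2419) = 3.0, clip(-9.8341) = -2.0, clip(-7.6326) = -2.0, clip(8.4722) = 3.0
Projection = [3.0, -2.0, -2.0, 3.0]
Squared diffs: [5.0261, 61.3731, 31.7262, 29.945]
Distance = sqrt(128.0704) = 11.3168


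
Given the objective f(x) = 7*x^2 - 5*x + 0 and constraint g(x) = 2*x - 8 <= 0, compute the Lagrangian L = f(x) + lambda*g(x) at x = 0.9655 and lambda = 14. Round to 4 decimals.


Step 1: Evaluate f(x).
f(0.9655) = 7*0.9655^2 - 5*0.9655 + 0 = 1.6978
Step 2: Evaluate g(x).
g(0.9655) = 2*0.9655 - 8 = -6.069
Step 3: Compute Lagrangian.
L = 1.6978 + 14*-6.069 = -83.2682


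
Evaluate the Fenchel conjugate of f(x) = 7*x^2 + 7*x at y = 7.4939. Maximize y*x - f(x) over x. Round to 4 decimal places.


f*(y) = sup_x {y*x - a*x^2 - b*x} = sup_x {(y-b)*x - a*x^2}
FOC: (y - b) - 2a*x = 0 => x* = (y - b)/(2a)
x* = (7.4939 - 7)/(2*7) = 0.0353
f*(7.4939) = (y-b)^2/(4a) = (7.4939 - 7)^2/(4*7)
= 0.2439/28 = 0.0087


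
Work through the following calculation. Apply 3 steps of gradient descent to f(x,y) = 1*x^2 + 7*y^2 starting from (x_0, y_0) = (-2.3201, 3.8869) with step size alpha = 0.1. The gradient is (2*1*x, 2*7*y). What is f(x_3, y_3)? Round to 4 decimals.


Gradient descent on f(x,y) = 1*x^2 + 7*y^2.
Starting point: (-2.3201, 3.8869), alpha = 0.1
Step 1: grad_x = 2*1*-2.3201 = -4.6402, grad_y = 2*7*3.8869 = 54.4166
  x_1 = -2.3201 - 0.1*-4.6402 = -1.8561
  y_1 = 3.8869 - 0.1*54.4166 = -1.5548
Step 2: grad_x = 2*1*-1.8561 = -3.7122, grad_y = 2*7*-1.5548 = -21.7666
  x_2 = -1.8561 - 0.1*-3.7122 = -1.4849
  y_2 = -1.5548 - 0.1*-21.7666 = 0.6219
Step 3: grad_x = 2*1*-1.4849 = -2.9697, grad_y = 2*7*0.6219 = 8.7067
  x_3 = -1.4849 - 0.1*-2.9697 = -1.1879
  y_3 = 0.6219 - 0.1*8.7067 = -0.2488
f(-1.1879, -0.2488) = 1*(-1.1879)^2 + 7*(-0.2488)^2 = 1.8443


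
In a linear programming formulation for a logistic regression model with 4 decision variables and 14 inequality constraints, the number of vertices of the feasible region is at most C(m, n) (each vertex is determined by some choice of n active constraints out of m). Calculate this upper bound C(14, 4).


Each vertex corresponds to some choice of n active constraints out of m, so the number of vertices is at most C(m, n) = m! / (n!(m-n)!).
m = 14, n = 4
Numerator: 14 * 13 * 12 * 11
Denominator: 4! = 24
C(14, 4) = 1001


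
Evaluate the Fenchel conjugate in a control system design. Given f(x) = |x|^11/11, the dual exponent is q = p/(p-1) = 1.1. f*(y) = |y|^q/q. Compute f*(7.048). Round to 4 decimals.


The conjugate exponent q satisfies 1/p + 1/q = 1.
p = 11, so q = 11/(11 - 1) = 1.1
|y|^q = 7.048^1.1 = 8.5679
f*(7.048) = 8.5679 / 1.1 = 7.789


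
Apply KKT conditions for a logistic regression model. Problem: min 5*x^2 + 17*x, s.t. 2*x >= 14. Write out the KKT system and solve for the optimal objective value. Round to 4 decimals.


Step 1: Try lambda = 0 (constraint inactive).
x_unc = -17/(2*5) = -1.7
Check: 2*-1.7 = -3.4 < 14 -- violated!
Step 2: Constraint must be active: 2*x = 14
x* = 14/2 = 7.0
lambda = (2*5*7.0 + 17)/2 = 43.5
Step 3: Compute optimal value.
f(x*) = 5*7.0^2 + 17*7.0 = 364.0


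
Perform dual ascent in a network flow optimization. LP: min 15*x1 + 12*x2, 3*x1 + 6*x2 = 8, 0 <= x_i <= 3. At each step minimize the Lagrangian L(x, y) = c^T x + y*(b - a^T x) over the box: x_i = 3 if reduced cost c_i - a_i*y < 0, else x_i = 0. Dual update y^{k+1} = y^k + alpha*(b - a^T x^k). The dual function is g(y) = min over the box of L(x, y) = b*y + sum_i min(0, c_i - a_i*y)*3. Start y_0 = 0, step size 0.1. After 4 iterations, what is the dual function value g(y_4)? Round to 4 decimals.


Dual ascent for LP: min 15*x1 + 12*x2, 3*x1 + 6*x2 = 8, 0 <= x_i <= 3
Step 1: y^k = 0.0, reduced costs: (15.0, 12.0)
  x^k = (0.0, 0.0), subgradient = b - a^T x = 8.0
  y^{k+1} = 0.0 + 0.1*8.0 = 0.8
Step 2: y^k = 0.8, reduced costs: (12.6, 7.2)
  x^k = (0.0, 0.0), subgradient = b - a^T x = 8.0
  y^{k+1} = 0.8 + 0.1*8.0 = 1.6
Step 3: y^k = 1.6, reduced costs: (10.2, 2.4)
  x^k = (0.0, 0.0), subgradient = b - a^T x = 8.0
  y^{k+1} = 1.6 + 0.1*8.0 = 2.4
Step 4: y^k = 2.4, reduced costs: (7.8, -2.4)
  x^k = (0.0, 3.0), subgradient = b - a^T x = -10.0
  y^{k+1} = 2.4 + 0.1*-10.0 = 1.4
Dual objective at y_4 = 1.4: reduced costs (10.8, 3.6), box minimizer x = (0.0, 0.0)
g(y_4) = b*y + (c1 - a1*y)*x1 + (c2 - a2*y)*x2 = 8*1.4 + 10.8*0.0 + 3.6*0.0 = 11.2 + 0.0 + 0.0 = 11.2


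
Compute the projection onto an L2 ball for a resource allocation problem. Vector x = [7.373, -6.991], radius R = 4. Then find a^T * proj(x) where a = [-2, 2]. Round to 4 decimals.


Step 1: Compute ||x|| (intermediates to 6 decimals).
||x|| = sqrt(7.373^2 + (-6.991)^2) = 10.160473
Step 2: Project.
Since ||x|| > R, scale = R/||x|| = 4/10.160473 = 0.393682, proj(x) = scale * x
proj(x) = [2.902617, -2.752231]
Step 3: Dot product.
a^T * proj(x) = -2*2.902617 + 2*(-2.752231) = -11.3097


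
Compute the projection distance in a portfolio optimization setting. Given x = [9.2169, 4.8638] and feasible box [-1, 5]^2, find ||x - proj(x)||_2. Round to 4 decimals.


Project each component onto [-1, 5].
clip(9.2169) = 5.0, clip(4.8638) = 4.8638
Projection = [5.0, 4.8638]
Squared diffs: [17.7822, 0.0]
Distance = sqrt(17.7822) = 4.2169


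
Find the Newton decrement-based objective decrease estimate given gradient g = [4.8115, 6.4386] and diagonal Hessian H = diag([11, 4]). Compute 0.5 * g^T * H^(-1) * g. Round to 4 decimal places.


Step 1: H is diagonal, so H^(-1) * g = [0.4374, 1.6097].
Step 2: g^T H^(-1) g = sum_i g_i^2 / H_ii
  = (4.8115)^2/11 + (6.4386)^2/4
  = 2.1046 + 10.3639 = 12.4685
Step 3: Objective decrease = 0.5 * g^T H^(-1) g = 6.2342


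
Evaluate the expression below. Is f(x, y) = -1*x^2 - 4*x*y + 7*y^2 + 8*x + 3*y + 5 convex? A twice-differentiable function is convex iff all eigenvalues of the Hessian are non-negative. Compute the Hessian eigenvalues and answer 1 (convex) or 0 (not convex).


The Hessian of f(x,y) = -1*x^2 - 4*x*y + 7*y^2 + 8*x + 3*y + 5 is:
H = [[-2, -4], [-4, 14]]
Trace = -2 + 14 = 12
Determinant = -2*14 - (-4)^2 = -44
Discriminant = (12)^2 - 4*-44 = 320.0
Eigenvalues: lambda_1 = -2.9443, lambda_2 = 14.9443
The function is not convex.

0


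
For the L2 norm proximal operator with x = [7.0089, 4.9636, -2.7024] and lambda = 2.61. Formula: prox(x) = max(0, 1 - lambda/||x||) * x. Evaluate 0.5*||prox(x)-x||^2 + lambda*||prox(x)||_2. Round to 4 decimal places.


Step 1: Compute ||x||.
||x|| = 9.0036
Step 2: Compute scaling factor.
scale = max(0, 1 - 2.61/9.0036) = 0.7101
Step 3: prox(x) = [4.9771, 3.5247, -1.919]
||prox(x)|| = 6.3936
Step 4: Proximal objective.
0.5*||prox-x||^2 = 3.4061
lambda*||prox|| = 16.6873
Total = 20.0934


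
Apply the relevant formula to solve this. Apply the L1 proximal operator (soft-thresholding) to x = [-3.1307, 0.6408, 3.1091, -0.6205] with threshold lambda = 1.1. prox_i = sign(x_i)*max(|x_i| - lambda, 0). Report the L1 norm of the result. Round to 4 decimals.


Soft-thresholding with lambda = 1.1:
prox(-3.1307) = sign(-3.1307)*max(|-3.1307| - 1.1, 0) = -2.0307
prox(0.6408) = sign(0.6408)*max(|0.6408| - 1.1, 0) = 0.0
prox(3.1091) = sign(3.1091)*max(|3.1091| - 1.1, 0) = 2.0091
prox(-0.6205) = sign(-0.6205)*max(|-0.6205| - 1.1, 0) = 0.0
prox(x) = [-2.0307, 0.0, 2.0091, 0.0]
||prox(x)||_1 = 2.0307 + 0.0 + 2.0091 + 0.0 = 4.0398
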